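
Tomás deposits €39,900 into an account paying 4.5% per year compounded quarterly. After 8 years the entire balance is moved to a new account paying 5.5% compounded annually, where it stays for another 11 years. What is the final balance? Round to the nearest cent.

€102,854.44

After 8 years at 4.5%: 39,900 × 1.43045140243 ≈ 57,075.0110.
Then 11 years at 5.5%: 57,075.0110 × 1.80209240356 ≈ 102,854.4437.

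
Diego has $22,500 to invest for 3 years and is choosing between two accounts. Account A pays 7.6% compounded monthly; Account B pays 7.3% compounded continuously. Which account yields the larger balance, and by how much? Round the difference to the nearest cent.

A: (1 + 0.076/12)^36 ≈ 1.2551825674, so 22,500 × 1.2551825674 ≈ 28,241.6078.
B: e^(0.073·3) = e^0.219 ≈ 1.2448312767, so 22,500 × 1.2448312767 ≈ 28,008.7037.
Difference ≈ 232.9040 in favor of A.

Account A, by $232.90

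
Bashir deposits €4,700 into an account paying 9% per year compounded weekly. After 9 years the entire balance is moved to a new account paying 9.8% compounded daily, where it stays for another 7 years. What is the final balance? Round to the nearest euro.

€20,963

After 9 years at 9%: 4,700 × 2.2463346562 ≈ 10,557.7729.
Then 7 years at 9.8%: 10,557.7729 × 1.9855737662 ≈ 20,963.2369.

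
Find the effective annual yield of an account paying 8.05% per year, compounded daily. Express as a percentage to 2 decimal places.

EAR = (1 + 8.05%/365)^365 − 1 = (1 + 0.000220548)^365 − 1.
(1 + 0.000220548)^365 ≈ 1.083819, so EAR ≈ 8.38192%.

8.38%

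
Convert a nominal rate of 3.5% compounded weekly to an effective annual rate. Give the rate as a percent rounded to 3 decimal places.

3.561%

EAR = (1 + 3.5%/52)^52 − 1 = (1 + 0.000673077)^52 − 1.
(1 + 0.000673077)^52 ≈ 1.035608, so EAR ≈ 3.56075%.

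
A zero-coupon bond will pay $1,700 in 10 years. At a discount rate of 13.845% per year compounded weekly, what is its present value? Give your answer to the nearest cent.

Growth factor = (1 + 0.0026625)^520 ≈ 3.985489536.
P = 1,700/3.985489536 ≈ 426.5473.

$426.55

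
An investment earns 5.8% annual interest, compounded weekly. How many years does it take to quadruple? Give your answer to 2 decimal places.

23.91 years

(1 + 0.00111538)^(52t) = 4.
52t = ln 4 / ln(1 + 0.00111538) ≈ 1.3863/0.00111476 ≈ 1243.5776.
t ≈ 23.9150.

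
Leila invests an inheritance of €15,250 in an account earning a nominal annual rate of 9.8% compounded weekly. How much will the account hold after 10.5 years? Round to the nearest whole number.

€42,632

Growth factor = (1 + 0.098/52)^546 ≈ 2.7955575891.
A ≈ 15,250 × 2.7955575891 ≈ 42,632.2532.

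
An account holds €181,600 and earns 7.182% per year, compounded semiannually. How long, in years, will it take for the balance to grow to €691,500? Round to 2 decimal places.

18.95 years

We need (1 + 0.03591)^(2t) = 3.8078, so 2t = ln 3.8078 / ln 1.03591 ≈ 37.8981.
t ≈ 37.8981/2 = 18.9491 years.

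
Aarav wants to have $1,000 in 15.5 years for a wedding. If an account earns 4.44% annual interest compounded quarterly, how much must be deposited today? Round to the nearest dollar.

$504

Periodic rate = 4.44%/4 = 0.0111; 62 periods.
P = 1,000/(1 + 0.0111)^62 ≈ 1,000/1.98259882 ≈ 504.3885.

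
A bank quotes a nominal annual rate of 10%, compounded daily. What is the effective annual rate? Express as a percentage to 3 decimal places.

EAR = (1 + 10%/365)^365 − 1 = (1 + 0.000273973)^365 − 1.
(1 + 0.000273973)^365 ≈ 1.105156, so EAR ≈ 10.51558%.

10.516%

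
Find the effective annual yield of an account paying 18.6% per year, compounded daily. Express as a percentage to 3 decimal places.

EAR = (1 + 18.6%/365)^365 − 1 = (1 + 0.000509589)^365 − 1.
(1 + 0.000509589)^365 ≈ 1.204365, so EAR ≈ 20.43652%.

20.437%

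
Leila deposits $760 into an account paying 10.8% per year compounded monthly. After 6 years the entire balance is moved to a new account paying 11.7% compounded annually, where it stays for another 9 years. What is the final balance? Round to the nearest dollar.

After 6 years at 10.8%: 760 × 1.906180266 ≈ 1,448.6970.
Then 9 years at 11.7%: 1,448.6970 × 2.706939554 ≈ 3,921.5352.

$3,922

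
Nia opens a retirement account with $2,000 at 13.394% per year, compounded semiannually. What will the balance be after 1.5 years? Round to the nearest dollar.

$2,429

Growth factor = (1 + 0.06697)^3 ≈ 1.214665302.
A ≈ 2,000 × 1.214665302 ≈ 2,429.3306.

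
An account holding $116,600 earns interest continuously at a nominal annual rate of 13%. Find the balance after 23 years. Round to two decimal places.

A = P·e^(rt) = 116,600·e^(0.13·23) = 116,600·e^2.99.
e^2.99 ≈ 19.88568249156, so A ≈ 2,318,670.5785.

$2,318,670.58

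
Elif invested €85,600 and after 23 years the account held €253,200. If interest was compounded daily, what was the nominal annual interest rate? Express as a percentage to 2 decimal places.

4.72%

(1 + r/365)^8395 = 253,200/85,600 = 2.95794.
1 + r/365 = 2.95794^(1/8395) ≈ 1.000129, so r/365 ≈ 0.000129192.
r ≈ 365·0.000129192 = 4.71550%.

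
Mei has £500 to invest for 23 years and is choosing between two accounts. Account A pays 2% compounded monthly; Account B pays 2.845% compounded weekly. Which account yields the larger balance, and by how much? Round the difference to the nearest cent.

Account B, by £170.04

Account A growth factor: (1 + 0.02/12)^276 ≈ 1.58346755; balance ≈ 791.7338.
Account B growth factor: (1 + 0.02845/52)^1196 ≈ 1.92354736; balance ≈ 961.7737.
Account B is larger by 170.0399.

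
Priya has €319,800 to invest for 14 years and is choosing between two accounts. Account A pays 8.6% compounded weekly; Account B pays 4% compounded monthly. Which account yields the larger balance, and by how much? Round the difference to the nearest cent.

Account A growth factor: (1 + 0.086/52)^728 ≈ 3.33011048122; balance ≈ 1,064,969.3319.
Account B growth factor: (1 + 0.04/12)^168 ≈ 1.74904292017; balance ≈ 559,343.9259.
Account A is larger by 505,625.4060.

Account A, by €505,625.41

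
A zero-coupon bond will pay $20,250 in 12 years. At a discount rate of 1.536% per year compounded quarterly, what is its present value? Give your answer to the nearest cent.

Periodic rate = 1.536%/4 = 0.00384; 48 periods.
P = 20,250/(1 + 0.00384)^48 ≈ 20,250/1.201976168 ≈ 16,847.2558.

$16,847.26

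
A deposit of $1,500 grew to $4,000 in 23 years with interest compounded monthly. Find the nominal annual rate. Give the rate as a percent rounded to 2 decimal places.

4.27%

The 276-period growth factor is 4,000/1,500 = 2.66667.
r/12 = 2.66667^(1/276) − 1 ≈ 0.00356005, so r ≈ 12·0.00356005 = 4.27206%.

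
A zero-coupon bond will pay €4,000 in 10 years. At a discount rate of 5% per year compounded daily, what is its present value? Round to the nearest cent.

Periodic rate = 5%/365 = 0.000136986; 3650 periods.
P = 4,000/(1 + 0.05/365)^3650 ≈ 4,000/1.648664814 ≈ 2,426.2057.

€2,426.21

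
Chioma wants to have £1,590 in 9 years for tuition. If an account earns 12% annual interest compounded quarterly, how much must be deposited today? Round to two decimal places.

Growth factor = (1 + 0.03)^36 ≈ 2.898278328.
P = 1,590/2.898278328 ≈ 548.6016.

£548.60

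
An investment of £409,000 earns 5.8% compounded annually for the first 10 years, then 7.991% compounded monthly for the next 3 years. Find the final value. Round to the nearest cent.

£912,742.51

Phase 1: 409,000·(1 + 0.058)^10 ≈ 718,753.5207.
Phase 2: 718,753.5207·(1 + 0.07991/12)^36 ≈ 912,742.5108.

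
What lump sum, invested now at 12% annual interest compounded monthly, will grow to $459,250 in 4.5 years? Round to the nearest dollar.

$268,346

Growth factor = (1 + 0.01)^54 ≈ 1.71141046878.
P = 459,250/1.71141046878 ≈ 268,345.9102.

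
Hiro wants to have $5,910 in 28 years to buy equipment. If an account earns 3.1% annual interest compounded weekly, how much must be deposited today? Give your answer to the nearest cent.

$2,481.60

Periodic rate = 3.1%/52 = 0.000596154; 1456 periods.
P = 5,910/(1 + 0.031/52)^1456 ≈ 5,910/2.381525794 ≈ 2,481.6023.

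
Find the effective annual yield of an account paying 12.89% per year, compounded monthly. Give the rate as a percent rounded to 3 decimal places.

13.679%

One year is 12 periods at 0.0107417 each: (1 + 0.0107417)^12 ≈ 1.136795.
EAR = 1.136795 − 1 ≈ 13.67947%.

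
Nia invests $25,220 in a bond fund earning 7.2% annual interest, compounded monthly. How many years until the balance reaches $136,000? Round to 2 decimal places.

23.47 years

We need (1 + 0.006)^(12t) = 5.3925, so 12t = ln 5.3925 / ln 1.006 ≈ 281.6779.
t ≈ 281.6779/12 = 23.4732 years.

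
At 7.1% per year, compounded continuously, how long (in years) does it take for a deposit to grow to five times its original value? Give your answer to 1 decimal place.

e^(0.071t) = 5, so 0.071t = ln 5 ≈ 1.6094.
t ≈ 1.6094/0.071 ≈ 22.6681.

22.7 years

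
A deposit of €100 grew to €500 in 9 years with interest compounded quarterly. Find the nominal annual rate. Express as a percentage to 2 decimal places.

(1 + r/4)^36 = 500/100 = 5.
1 + r/4 = 5^(1/36) ≈ 1.045721, so r/4 ≈ 0.045721.
r ≈ 4·0.045721 = 18.28840%.

18.29%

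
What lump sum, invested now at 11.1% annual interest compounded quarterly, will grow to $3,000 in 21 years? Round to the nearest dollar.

$301

Growth factor = (1 + 0.02775)^84 ≈ 9.966640147.
P = 3,000/9.966640147 ≈ 301.0041.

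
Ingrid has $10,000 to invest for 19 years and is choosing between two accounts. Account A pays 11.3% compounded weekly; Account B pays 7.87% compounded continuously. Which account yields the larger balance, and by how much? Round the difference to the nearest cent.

Account A, by $40,785.53

A: (1 + 0.113/52)^988 ≈ 8.5392277473, so 10,000 × 8.5392277473 ≈ 85,392.2775.
B: e^(0.0787·19) = e^1.4953 ≈ 4.4606745545, so 10,000 × 4.4606745545 ≈ 44,606.7455.
Difference ≈ 40,785.5319 in favor of A.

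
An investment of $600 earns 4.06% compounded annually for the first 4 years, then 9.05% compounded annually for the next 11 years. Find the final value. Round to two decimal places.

Phase 1: 600·(1 + 0.0406)^4 ≈ 703.5363.
Phase 2: 703.5363·(1 + 0.0905)^11 ≈ 1,824.6052.

$1,824.61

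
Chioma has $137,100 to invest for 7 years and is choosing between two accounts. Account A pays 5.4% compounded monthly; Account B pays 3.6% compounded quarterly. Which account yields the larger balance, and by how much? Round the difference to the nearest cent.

A: (1 + 0.0045)^84 ≈ 1.45812599025, so 137,100 × 1.45812599025 ≈ 199,909.0733.
B: (1 + 0.009)^28 ≈ 1.28514654983, so 137,100 × 1.28514654983 ≈ 176,193.5920.
Difference ≈ 23,715.4813 in favor of A.

Account A, by $23,715.48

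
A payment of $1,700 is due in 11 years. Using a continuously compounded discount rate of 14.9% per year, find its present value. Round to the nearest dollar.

P = A·e^(−rt) = 1,700·e^(−1.639).
e^(−1.639) ≈ 0.1941741194, so P ≈ 330.0960.

$330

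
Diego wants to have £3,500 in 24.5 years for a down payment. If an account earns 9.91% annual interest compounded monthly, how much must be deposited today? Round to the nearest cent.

Growth factor = (1 + 0.0991/12)^294 ≈ 11.22315939.
P = 3,500/11.22315939 ≈ 311.8551.

£311.86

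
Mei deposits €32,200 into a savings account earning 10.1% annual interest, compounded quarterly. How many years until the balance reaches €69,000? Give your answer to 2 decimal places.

7.64 years

We need (1 + 0.02525)^(4t) = 2.1429, so 4t = ln 2.1429 / ln 1.02525 ≈ 30.5633.
t ≈ 30.5633/4 = 7.6408 years.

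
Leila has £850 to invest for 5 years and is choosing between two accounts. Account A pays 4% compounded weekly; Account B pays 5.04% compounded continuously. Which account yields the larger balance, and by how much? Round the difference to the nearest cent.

A: (1 + 0.04/52)^260 ≈ 1.221308856, so 850 × 1.221308856 ≈ 1,038.1125.
B: e^(0.0504·5) = e^0.252 ≈ 1.286596037, so 850 × 1.286596037 ≈ 1,093.6066.
Difference ≈ 55.4941 in favor of B.

Account B, by £55.49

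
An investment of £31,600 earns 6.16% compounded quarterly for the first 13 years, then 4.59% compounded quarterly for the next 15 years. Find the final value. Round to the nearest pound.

£138,717

After 13 years at 6.16%: 31,600 × 2.21376884685 ≈ 69,955.0956.
Then 15 years at 4.59%: 69,955.0956 × 1.98293821773 ≈ 138,716.6325.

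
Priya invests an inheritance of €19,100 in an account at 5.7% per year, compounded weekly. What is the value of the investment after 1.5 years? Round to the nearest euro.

Growth factor = (1 + 0.057/52)^78 ≈ 1.0892105564.
A ≈ 19,100 × 1.0892105564 ≈ 20,803.9216.

€20,804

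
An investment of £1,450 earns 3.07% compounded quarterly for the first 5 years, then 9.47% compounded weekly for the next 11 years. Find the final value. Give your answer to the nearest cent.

£4,783.78

Phase 1: 1,450·(1 + 0.007675)^20 ≈ 1,689.5758.
Phase 2: 1,689.5758·(1 + 0.0947/52)^572 ≈ 4,783.7756.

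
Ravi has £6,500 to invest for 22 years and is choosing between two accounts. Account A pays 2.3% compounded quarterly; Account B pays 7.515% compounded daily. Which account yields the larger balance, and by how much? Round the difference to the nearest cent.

Account A growth factor: (1 + 0.00575)^88 ≈ 1.656241374; balance ≈ 10,765.5689.
Account B growth factor: (1 + 0.07515/365)^8030 ≈ 5.2233022878; balance ≈ 33,951.4649.
Account B is larger by 23,185.8959.

Account B, by £23,185.90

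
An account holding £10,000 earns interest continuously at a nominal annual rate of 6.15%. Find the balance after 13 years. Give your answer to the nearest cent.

A = P·e^(rt) = 10,000·e^(0.0615·13) = 10,000·e^0.7995.
e^0.7995 ≈ 2.2244284362, so A ≈ 22,244.2844.

£22,244.28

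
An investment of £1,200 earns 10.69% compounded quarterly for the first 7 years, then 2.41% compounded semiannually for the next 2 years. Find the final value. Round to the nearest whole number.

After 7 years at 10.69%: 1,200 × 2.092742688 ≈ 2,511.2912.
Then 2 years at 2.41%: 2,511.2912 × 1.049078235 ≈ 2,634.5410.

£2,635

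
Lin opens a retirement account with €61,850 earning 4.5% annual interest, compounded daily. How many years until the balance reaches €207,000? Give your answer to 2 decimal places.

26.85 years

We need (1 + 0.000123288)^(365t) = 3.3468, so 365t = ln 3.3468 / ln 1.000123 ≈ 9798.8805.
t ≈ 9798.8805/365 = 26.8462 years.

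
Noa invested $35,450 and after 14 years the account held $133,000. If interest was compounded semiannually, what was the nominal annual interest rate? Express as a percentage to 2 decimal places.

(1 + r/2)^28 = 133,000/35,450 = 3.75176.
1 + r/2 = 3.75176^(1/28) ≈ 1.048355, so r/2 ≈ 0.0483551.
r ≈ 2·0.0483551 = 9.67102%.

9.67%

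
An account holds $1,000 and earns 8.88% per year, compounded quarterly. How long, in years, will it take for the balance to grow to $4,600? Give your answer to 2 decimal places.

17.38 years

We need (1 + 0.0222)^(4t) = 4.6, so 4t = ln 4.6 / ln 1.0222 ≈ 69.5015.
t ≈ 69.5015/4 = 17.3754 years.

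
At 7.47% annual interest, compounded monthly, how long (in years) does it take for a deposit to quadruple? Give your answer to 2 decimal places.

(1 + 0.006225)^(12t) = 4.
12t = ln 4 / ln(1 + 0.006225) ≈ 1.3863/0.0062057 ≈ 223.3903.
t ≈ 18.6159.

18.62 years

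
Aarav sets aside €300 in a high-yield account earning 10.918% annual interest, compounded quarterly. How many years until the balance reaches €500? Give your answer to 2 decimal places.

4.74 years

(1 + 0.027295)^(4t) = 500/300 = 1.6667.
4t·ln(1 + 0.027295) = ln(1.6667); 4t = 0.51083/0.0269291 ≈ 18.9693.
t ≈ 4.7423 years.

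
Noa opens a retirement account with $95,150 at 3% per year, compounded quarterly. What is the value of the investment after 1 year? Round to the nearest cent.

$98,036.77

Periodic rate = 3%/4 = 0.0075; periods = 4·1 = 4.
A = 95,150·(1 + 0.0075)^4 ≈ 95,150·1.0303391907 ≈ 98,036.7740.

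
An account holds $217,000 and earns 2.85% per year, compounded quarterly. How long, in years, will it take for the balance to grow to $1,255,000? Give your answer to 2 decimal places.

(1 + 0.007125)^(4t) = 1,255,000/217,000 = 5.7834.
4t·ln(1 + 0.007125) = ln(5.7834); 4t = 1.755/0.00709974 ≈ 247.1913.
t ≈ 61.7978 years.

61.80 years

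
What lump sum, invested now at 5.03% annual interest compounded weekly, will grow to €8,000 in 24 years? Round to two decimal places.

Growth factor = (1 + 0.0503/52)^1248 ≈ 3.342157342.
P = 8,000/3.342157342 ≈ 2,393.6635.

€2,393.66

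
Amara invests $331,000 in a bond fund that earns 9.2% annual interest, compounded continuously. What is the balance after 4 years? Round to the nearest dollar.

A = P·e^(rt) = 331,000·e^(0.092·4) = 331,000·e^0.368.
e^0.368 ≈ 1.44484203897, so A ≈ 478,242.7149.

$478,243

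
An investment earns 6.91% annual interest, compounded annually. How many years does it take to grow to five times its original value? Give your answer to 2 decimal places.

(1 + 0.0691)^t = 5.
t = ln 5 / ln(1 + 0.0691) ≈ 1.6094/0.0668172 ≈ 24.0872.

24.09 years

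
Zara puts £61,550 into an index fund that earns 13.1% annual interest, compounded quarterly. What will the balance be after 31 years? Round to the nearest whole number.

Periodic rate = 13.1%/4 = 0.03275; periods = 4·31 = 124.
A = 61,550·(1 + 0.03275)^124 ≈ 61,550·54.37574902832 ≈ 3,346,827.3527.

£3,346,827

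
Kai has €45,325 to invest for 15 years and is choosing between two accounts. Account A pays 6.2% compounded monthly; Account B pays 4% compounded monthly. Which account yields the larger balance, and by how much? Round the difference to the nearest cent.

A: (1 + 0.062/12)^180 ≈ 2.52844817085, so 45,325 × 2.52844817085 ≈ 114,601.9133.
B: (1 + 0.04/12)^180 ≈ 1.8203016274, so 45,325 × 1.8203016274 ≈ 82,505.1713.
Difference ≈ 32,096.7421 in favor of A.

Account A, by €32,096.74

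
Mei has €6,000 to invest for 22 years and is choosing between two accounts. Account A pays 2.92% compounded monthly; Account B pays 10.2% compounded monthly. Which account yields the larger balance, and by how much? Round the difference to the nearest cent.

Account B, by €44,654.46

A: (1 + 0.0292/12)^264 ≈ 1.8995550583, so 6,000 × 1.8995550583 ≈ 11,397.3304.
B: (1 + 0.0085)^264 ≈ 9.3419657964, so 6,000 × 9.3419657964 ≈ 56,051.7948.
Difference ≈ 44,654.4644 in favor of B.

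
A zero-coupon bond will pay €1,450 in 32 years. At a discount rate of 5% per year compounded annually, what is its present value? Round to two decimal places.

€304.31

Growth factor = (1 + 0.05)^32 ≈ 4.764941469.
P = 1,450/4.764941469 ≈ 304.3059.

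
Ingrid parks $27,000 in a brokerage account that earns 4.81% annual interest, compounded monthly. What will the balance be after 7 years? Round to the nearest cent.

Periodic rate = 4.81%/12 = 0.00400833; periods = 12·7 = 84.
A = 27,000·(1 + 0.0481/12)^84 ≈ 27,000·1.3993768003 ≈ 37,783.1736.

$37,783.17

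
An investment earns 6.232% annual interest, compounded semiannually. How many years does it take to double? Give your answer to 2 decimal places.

11.29 years

(1 + 0.03116)^(2t) = 2.
2t = ln 2 / ln(1 + 0.03116) ≈ 0.69315/0.0306844 ≈ 22.5896.
t ≈ 11.2948.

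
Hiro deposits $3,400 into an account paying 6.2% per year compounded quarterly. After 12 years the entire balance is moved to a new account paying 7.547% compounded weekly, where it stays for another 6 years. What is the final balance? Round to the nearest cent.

$11,184.85

Phase 1: 3,400·(1 + 0.0155)^48 ≈ 7,114.0260.
Phase 2: 7,114.0260·(1 + 0.07547/52)^312 ≈ 11,184.8485.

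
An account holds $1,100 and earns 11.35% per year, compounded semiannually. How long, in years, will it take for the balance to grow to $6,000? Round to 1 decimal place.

15.4 years

(1 + 0.05675)^(2t) = 6,000/1,100 = 5.4545.
2t·ln(1 + 0.05675) = ln(5.4545); 2t = 1.6964/0.0551982 ≈ 30.7338.
t ≈ 15.3669 years.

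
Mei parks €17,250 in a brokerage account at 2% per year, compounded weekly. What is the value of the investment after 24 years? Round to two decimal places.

Growth factor = (1 + 0.02/52)^1248 ≈ 1.6159252712.
A ≈ 17,250 × 1.6159252712 ≈ 27,874.7109.

€27,874.71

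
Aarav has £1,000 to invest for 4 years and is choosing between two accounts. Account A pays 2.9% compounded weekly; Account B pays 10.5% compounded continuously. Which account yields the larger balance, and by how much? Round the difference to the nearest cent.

Account B, by £399.00

A: (1 + 0.029/52)^208 ≈ 1.122959562, so 1,000 × 1.122959562 ≈ 1,122.9596.
B: e^(0.105·4) = e^0.42 ≈ 1.521961556, so 1,000 × 1.521961556 ≈ 1,521.9616.
Difference ≈ 399.0020 in favor of B.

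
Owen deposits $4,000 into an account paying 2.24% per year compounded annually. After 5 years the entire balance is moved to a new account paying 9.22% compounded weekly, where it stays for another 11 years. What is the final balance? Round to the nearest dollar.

Phase 1: 4,000·(1 + 0.0224)^5 ≈ 4,468.5250.
Phase 2: 4,468.5250·(1 + 0.0922/52)^572 ≈ 12,309.3646.

$12,309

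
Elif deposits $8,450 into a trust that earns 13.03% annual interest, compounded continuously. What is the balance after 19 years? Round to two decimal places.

$100,470.73

A = P·e^(rt) = 8,450·e^(0.1303·19) = 8,450·e^2.4757.
e^2.4757 ≈ 11.8900272198, so A ≈ 100,470.7300.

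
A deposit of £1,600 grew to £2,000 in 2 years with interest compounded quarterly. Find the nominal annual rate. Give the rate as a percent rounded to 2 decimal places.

11.31%

(1 + r/4)^8 = 2,000/1,600 = 1.25.
1 + r/4 = 1.25^(1/8) ≈ 1.028286, so r/4 ≈ 0.0282856.
r ≈ 4·0.0282856 = 11.31424%.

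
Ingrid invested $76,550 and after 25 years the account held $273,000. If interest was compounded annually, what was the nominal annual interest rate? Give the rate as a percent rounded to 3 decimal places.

5.218%

(1 + r)^25 = 273,000/76,550 = 3.5663.
1 + r = 3.5663^(1/25) ≈ 1.052177, so r ≈ 0.0521767.
r ≈ 5.21767%.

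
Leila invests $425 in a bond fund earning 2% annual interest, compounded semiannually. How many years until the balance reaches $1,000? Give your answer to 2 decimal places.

We need (1 + 0.01)^(2t) = 2.3529, so 2t = ln 2.3529 / ln 1.01 ≈ 85.9937.
t ≈ 85.9937/2 = 42.9969 years.

43.00 years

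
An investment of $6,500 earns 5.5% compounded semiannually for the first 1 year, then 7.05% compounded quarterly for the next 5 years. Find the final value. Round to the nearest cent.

After 1 years at 5.5%: 6,500 × 1.05575625 ≈ 6,862.4156.
Then 5 years at 7.05%: 6,862.4156 × 1.418258369 ≈ 9,732.6784.

$9,732.68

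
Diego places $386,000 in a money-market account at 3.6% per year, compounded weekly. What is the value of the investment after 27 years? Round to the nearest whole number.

Growth factor = (1 + 0.036/52)^1404 ≈ 2.642336843633.
A ≈ 386,000 × 2.642336843633 ≈ 1,019,942.0216.

$1,019,942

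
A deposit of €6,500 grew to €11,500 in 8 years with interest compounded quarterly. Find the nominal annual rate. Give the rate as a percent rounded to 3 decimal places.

(1 + r/4)^32 = 11,500/6,500 = 1.76923.
1 + r/4 = 1.76923^(1/32) ≈ 1.017989, so r/4 ≈ 0.0179894.
r ≈ 4·0.0179894 = 7.19577%.

7.196%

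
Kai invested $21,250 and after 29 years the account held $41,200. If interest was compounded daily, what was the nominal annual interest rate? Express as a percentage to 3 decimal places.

The 10585-period growth factor is 41,200/21,250 = 1.93882.
r/365 = 1.93882^(1/10585) − 1 ≈ 0.000062551, so r ≈ 365·0.000062551 = 2.28311%.

2.283%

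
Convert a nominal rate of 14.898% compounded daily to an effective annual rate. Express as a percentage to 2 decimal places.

16.06%

EAR = (1 + 14.898%/365)^365 − 1 = (1 + 0.000408164)^365 − 1.
(1 + 0.000408164)^365 ≈ 1.160614, so EAR ≈ 16.06145%.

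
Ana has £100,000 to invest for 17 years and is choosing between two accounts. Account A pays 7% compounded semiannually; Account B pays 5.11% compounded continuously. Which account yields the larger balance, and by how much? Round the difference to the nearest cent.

Account A, by £83,705.04

Account A growth factor: (1 + 0.035)^34 ≈ 3.22086033416; balance ≈ 322,086.0334.
Account B growth factor: e^(0.0511·17) = e^0.8687 ≈ 2.38380988548; balance ≈ 238,380.9885.
Account A is larger by 83,705.0449.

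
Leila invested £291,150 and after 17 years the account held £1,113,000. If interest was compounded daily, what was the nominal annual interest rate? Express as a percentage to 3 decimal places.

The 6205-period growth factor is 1,113,000/291,150 = 3.82277.
r/365 = 3.82277^(1/6205) − 1 ≈ 0.000216135, so r ≈ 365·0.000216135 = 7.88895%.

7.889%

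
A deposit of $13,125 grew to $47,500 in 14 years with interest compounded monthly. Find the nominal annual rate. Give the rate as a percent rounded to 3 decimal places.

9.222%

The 168-period growth factor is 47,500/13,125 = 3.61905.
r/12 = 3.61905^(1/168) − 1 ≈ 0.0076854, so r ≈ 12·0.0076854 = 9.22248%.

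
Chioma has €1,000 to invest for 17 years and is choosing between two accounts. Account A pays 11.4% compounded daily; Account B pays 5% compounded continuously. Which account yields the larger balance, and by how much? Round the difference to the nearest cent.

Account A, by €4,603.10

A: (1 + 0.114/365)^6205 ≈ 6.942746298, so 1,000 × 6.942746298 ≈ 6,942.7463.
B: e^(0.05·17) = e^0.85 ≈ 2.339646852, so 1,000 × 2.339646852 ≈ 2,339.6469.
Difference ≈ 4,603.0994 in favor of A.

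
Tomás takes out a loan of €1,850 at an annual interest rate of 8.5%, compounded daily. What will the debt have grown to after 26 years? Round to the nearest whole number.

Growth factor = (1 + 0.085/365)^9490 ≈ 9.1133713228.
A ≈ 1,850 × 9.1133713228 ≈ 16,859.7369.

€16,860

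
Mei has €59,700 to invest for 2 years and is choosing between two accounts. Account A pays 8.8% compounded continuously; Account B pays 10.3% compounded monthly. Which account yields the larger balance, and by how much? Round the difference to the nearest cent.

Account B, by €2,103.56

Account A growth factor: e^(0.088·2) = e^0.176 ≈ 1.1924380587; balance ≈ 71,188.5521.
Account B growth factor: (1 + 0.103/12)^24 ≈ 1.2276735348; balance ≈ 73,292.1100.
Account B is larger by 2,103.5579.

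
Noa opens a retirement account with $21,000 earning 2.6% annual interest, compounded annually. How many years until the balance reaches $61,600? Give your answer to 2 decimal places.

41.93 years

(1 + 0.026)^t = 61,600/21,000 = 2.9333.
t·ln(1 + 0.026) = ln(2.9333); t = 1.0761/0.0256677 ≈ 41.9257.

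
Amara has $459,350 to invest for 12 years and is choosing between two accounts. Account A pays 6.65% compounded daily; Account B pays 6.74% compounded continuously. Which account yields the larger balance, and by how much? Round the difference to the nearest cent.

A: (1 + 0.0665/365)^4380 ≈ 2.220932858843, so 459,350 × 2.220932858843 ≈ 1,020,185.5087.
B: e^(0.0674·12) = e^0.8088 ≈ 2.245212114939, so 459,350 × 2.245212114939 ≈ 1,031,338.1850.
Difference ≈ 11,152.6763 in favor of B.

Account B, by $11,152.68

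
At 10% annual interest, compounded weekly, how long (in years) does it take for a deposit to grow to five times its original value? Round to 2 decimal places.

(1 + 0.00192308)^(52t) = 5.
52t = ln 5 / ln(1 + 0.00192308) ≈ 1.6094/0.00192123 ≈ 837.7122.
t ≈ 16.1098.

16.11 years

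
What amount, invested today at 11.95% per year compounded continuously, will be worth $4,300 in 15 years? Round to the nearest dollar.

P = A·e^(−rt) = 4,300·e^(−1.7925).
e^(−1.7925) ≈ 0.1665432906, so P ≈ 716.1361.

$716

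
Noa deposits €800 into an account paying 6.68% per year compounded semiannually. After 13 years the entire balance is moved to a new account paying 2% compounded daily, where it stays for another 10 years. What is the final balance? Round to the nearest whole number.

€2,296

After 13 years at 6.68%: 800 × 2.34952401 ≈ 1,879.6192.
Then 10 years at 2%: 1,879.6192 × 1.221396066 ≈ 2,295.7595.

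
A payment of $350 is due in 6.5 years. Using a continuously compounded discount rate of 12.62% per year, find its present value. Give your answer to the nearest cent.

$154.10

P = A·e^(−rt) = 350·e^(−0.8203).
e^(−0.8203) ≈ 0.440299545, so P ≈ 154.1048.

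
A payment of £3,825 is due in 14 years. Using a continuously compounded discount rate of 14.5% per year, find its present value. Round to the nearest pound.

P = A·e^(−rt) = 3,825·e^(−2.03).
e^(−2.03) ≈ 0.1313355211, so P ≈ 502.3584.

£502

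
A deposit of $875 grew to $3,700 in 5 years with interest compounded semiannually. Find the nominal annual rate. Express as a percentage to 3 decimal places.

(1 + r/2)^10 = 3,700/875 = 4.22857.
1 + r/2 = 4.22857^(1/10) ≈ 1.155099, so r/2 ≈ 0.155099.
r ≈ 2·0.155099 = 31.01988%.

31.020%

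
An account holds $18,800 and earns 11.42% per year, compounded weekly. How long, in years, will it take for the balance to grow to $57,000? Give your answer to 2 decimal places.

We need (1 + 0.00219615)^(52t) = 3.0319, so 52t = ln 3.0319 / ln 1.002196 ≈ 505.6166.
t ≈ 505.6166/52 = 9.7234 years.

9.72 years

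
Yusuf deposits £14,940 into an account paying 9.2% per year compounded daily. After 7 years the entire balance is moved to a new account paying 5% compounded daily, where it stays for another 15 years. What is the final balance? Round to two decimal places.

£60,214.29

Phase 1: 14,940·(1 + 0.092/365)^2555 ≈ 28,444.6767.
Phase 2: 28,444.6767·(1 + 0.05/365)^5475 ≈ 60,214.2880.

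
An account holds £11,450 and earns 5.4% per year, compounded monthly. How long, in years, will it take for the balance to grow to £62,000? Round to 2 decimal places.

31.35 years

We need (1 + 0.0045)^(12t) = 5.4148, so 12t = ln 5.4148 / ln 1.0045 ≈ 376.2094.
t ≈ 376.2094/12 = 31.3508 years.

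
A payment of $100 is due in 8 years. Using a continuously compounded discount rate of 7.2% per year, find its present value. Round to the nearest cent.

P = A·e^(−rt) = 100·e^(−0.576).
e^(−0.576) ≈ 0.56214245, so P ≈ 56.2142.

$56.21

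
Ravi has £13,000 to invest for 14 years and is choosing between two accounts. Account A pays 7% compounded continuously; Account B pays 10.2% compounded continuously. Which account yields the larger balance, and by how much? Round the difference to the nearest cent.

Account A growth factor: e^(0.07·14) = e^0.98 ≈ 2.6644562419; balance ≈ 34,637.9311.
Account B growth factor: e^(0.102·14) = e^1.428 ≈ 4.1703501454; balance ≈ 54,214.5519.
Account B is larger by 19,576.6207.

Account B, by £19,576.62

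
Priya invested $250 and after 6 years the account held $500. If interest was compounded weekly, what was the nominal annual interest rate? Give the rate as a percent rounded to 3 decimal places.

11.565%

(1 + r/52)^312 = 500/250 = 2.
1 + r/52 = 2^(1/312) ≈ 1.002224, so r/52 ≈ 0.0022241.
r ≈ 52·0.0022241 = 11.56530%.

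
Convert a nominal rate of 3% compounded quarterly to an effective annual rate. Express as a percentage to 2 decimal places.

3.03%

EAR = (1 + 3%/4)^4 − 1 = (1 + 0.0075)^4 − 1.
(1 + 0.0075)^4 ≈ 1.030339, so EAR ≈ 3.03392%.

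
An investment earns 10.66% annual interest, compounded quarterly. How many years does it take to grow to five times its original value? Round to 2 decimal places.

(1 + 0.02665)^(4t) = 5.
4t = ln 5 / ln(1 + 0.02665) ≈ 1.6094/0.0263011 ≈ 61.1929.
t ≈ 15.2982.

15.30 years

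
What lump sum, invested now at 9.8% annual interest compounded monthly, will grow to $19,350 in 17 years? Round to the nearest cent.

Periodic rate = 9.8%/12 = 0.00816667; 204 periods.
P = 19,350/(1 + 0.098/12)^204 ≈ 19,350/5.2552836442 ≈ 3,682.0087.

$3,682.01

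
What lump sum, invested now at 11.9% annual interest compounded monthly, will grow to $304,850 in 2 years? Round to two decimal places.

$240,565.45

Growth factor = (1 + 0.119/12)^24 ≈ 1.26722270676.
P = 304,850/1.26722270676 ≈ 240,565.4494.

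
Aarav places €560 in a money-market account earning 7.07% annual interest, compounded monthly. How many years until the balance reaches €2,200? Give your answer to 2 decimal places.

19.41 years

(1 + 0.00589167)^(12t) = 2,200/560 = 3.9286.
12t·ln(1 + 0.00589167) = ln(3.9286); 12t = 1.3683/0.00587438 ≈ 232.9227.
t ≈ 19.4102 years.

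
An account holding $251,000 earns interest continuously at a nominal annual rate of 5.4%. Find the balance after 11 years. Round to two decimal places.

$454,615.92

A = P·e^(rt) = 251,000·e^(0.054·11) = 251,000·e^0.594.
e^0.594 ≈ 1.81121882023, so A ≈ 454,615.9239.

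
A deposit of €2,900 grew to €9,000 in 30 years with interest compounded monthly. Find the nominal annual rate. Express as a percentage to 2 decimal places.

(1 + r/12)^360 = 9,000/2,900 = 3.10345.
1 + r/12 = 3.10345^(1/360) ≈ 1.003151, so r/12 ≈ 0.00315083.
r ≈ 12·0.00315083 = 3.78099%.

3.78%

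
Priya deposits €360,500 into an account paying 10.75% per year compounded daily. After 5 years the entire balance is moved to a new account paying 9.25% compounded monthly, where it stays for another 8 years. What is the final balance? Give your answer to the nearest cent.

€1,289,584.44

After 5 years at 10.75%: 360,500 × 1.711586748125 ≈ 617,027.0227.
Then 8 years at 9.25%: 617,027.0227 × 2.089996704105 ≈ 1,289,584.4438.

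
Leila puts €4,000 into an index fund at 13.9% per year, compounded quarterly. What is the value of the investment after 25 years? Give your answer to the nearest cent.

€121,787.72

Periodic rate = 13.9%/4 = 0.03475; periods = 4·25 = 100.
A = 4,000·(1 + 0.03475)^100 ≈ 4,000·30.4469298969 ≈ 121,787.7196.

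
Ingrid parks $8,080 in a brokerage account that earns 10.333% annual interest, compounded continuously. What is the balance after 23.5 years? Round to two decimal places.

$91,619.75

A = P·e^(rt) = 8,080·e^(0.10333·23.5) = 8,080·e^2.428255.
e^2.428255 ≈ 11.339078115, so A ≈ 91,619.7512.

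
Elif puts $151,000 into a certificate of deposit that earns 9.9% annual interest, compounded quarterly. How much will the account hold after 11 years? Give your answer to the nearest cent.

Growth factor = (1 + 0.02475)^44 ≈ 2.93216757937.
A ≈ 151,000 × 2.93216757937 ≈ 442,757.3045.

$442,757.30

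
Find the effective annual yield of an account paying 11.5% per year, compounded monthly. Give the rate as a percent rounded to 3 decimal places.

12.126%

One year is 12 periods at 0.00958333 each: (1 + 0.00958333)^12 ≈ 1.121259.
EAR = 1.121259 − 1 ≈ 12.12593%.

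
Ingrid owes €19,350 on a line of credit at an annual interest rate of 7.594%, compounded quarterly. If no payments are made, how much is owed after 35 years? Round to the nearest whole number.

Periodic rate = 7.594%/4 = 0.018985; periods = 4·35 = 140.
A = 19,350·(1 + 0.018985)^140 ≈ 19,350·13.9152412822 ≈ 269,259.9188.

€269,260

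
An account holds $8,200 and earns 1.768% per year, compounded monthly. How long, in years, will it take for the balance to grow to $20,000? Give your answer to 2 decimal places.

We need (1 + 0.00147333)^(12t) = 2.439, so 12t = ln 2.439 / ln 1.001473 ≈ 605.6028.
t ≈ 605.6028/12 = 50.4669 years.

50.47 years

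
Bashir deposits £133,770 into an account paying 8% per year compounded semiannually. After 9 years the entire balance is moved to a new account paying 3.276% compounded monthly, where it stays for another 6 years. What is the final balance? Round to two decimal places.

After 9 years at 8%: 133,770 × 2.02581651538 ≈ 270,993.4753.
Then 6 years at 3.276%: 270,993.4753 × 1.21688240565 ≈ 329,767.1921.

£329,767.19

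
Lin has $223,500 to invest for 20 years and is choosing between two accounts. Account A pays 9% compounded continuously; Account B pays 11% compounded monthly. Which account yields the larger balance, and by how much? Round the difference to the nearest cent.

Account B, by $644,879.72

Account A growth factor: e^(0.09·20) = e^1.8 ≈ 6.049647464413; balance ≈ 1,352,096.2083.
Account B growth factor: (1 + 0.11/12)^240 ≈ 8.935015349171; balance ≈ 1,996,975.9305.
Account B is larger by 644,879.7222.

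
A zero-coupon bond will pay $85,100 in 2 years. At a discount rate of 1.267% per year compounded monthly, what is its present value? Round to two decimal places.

$82,971.77

Growth factor = (1 + 0.01267/12)^24 ≈ 1.025650076.
P = 85,100/1.025650076 ≈ 82,971.7679.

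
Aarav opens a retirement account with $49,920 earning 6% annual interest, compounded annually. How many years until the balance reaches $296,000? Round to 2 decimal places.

We need (1 + 0.06)^t = 5.9295, so t = ln 5.9295 / ln 1.06 ≈ 30.5470.

30.55 years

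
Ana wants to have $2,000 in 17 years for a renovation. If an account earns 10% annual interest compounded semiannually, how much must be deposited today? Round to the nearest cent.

$380.71

Periodic rate = 10%/2 = 0.05; 34 periods.
P = 2,000/(1 + 0.05)^34 ≈ 2,000/5.253347969 ≈ 380.7096.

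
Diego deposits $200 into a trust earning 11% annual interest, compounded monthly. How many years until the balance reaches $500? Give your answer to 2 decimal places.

(1 + 0.00916667)^(12t) = 500/200 = 2.5.
12t·ln(1 + 0.00916667) = ln(2.5); 12t = 0.91629/0.00912491 ≈ 100.4164.
t ≈ 8.3680 years.

8.37 years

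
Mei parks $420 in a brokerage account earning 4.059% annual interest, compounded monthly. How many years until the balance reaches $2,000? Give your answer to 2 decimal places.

38.51 years

We need (1 + 0.0033825)^(12t) = 4.7619, so 12t = ln 4.7619 / ln 1.003383 ≈ 462.1687.
t ≈ 462.1687/12 = 38.5141 years.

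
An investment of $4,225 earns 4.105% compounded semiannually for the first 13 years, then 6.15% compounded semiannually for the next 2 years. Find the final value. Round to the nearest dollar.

After 13 years at 4.105%: 4,225 × 1.695957062 ≈ 7,165.4186.
Then 2 years at 6.15%: 7,165.4186 × 1.128790573 ≈ 8,088.2570.

$8,088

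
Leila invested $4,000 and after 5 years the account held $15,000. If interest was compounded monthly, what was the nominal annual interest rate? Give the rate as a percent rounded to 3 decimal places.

26.728%

The 60-period growth factor is 15,000/4,000 = 3.75.
r/12 = 3.75^(1/60) − 1 ≈ 0.0222737, so r ≈ 12·0.0222737 = 26.72844%.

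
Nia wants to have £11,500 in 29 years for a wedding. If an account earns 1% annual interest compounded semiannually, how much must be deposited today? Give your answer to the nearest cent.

£8,611.25

Periodic rate = 1%/2 = 0.005; 58 periods.
P = 11,500/(1 + 0.005)^58 ≈ 11,500/1.3354621446 ≈ 8,611.2512.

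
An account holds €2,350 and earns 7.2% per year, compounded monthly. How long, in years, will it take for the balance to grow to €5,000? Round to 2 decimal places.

We need (1 + 0.006)^(12t) = 2.1277, so 12t = ln 2.1277 / ln 1.006 ≈ 126.2142.
t ≈ 126.2142/12 = 10.5179 years.

10.52 years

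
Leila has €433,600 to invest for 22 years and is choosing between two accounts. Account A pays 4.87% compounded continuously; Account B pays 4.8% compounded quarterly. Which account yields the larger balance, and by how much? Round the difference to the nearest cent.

A: e^(0.0487·22) = e^1.0714 ≈ 2.919463889683, so 433,600 × 2.919463889683 ≈ 1,265,879.5426.
B: (1 + 0.012)^88 ≈ 2.856834621329, so 433,600 × 2.856834621329 ≈ 1,238,723.4918.
Difference ≈ 27,156.0508 in favor of A.

Account A, by €27,156.05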